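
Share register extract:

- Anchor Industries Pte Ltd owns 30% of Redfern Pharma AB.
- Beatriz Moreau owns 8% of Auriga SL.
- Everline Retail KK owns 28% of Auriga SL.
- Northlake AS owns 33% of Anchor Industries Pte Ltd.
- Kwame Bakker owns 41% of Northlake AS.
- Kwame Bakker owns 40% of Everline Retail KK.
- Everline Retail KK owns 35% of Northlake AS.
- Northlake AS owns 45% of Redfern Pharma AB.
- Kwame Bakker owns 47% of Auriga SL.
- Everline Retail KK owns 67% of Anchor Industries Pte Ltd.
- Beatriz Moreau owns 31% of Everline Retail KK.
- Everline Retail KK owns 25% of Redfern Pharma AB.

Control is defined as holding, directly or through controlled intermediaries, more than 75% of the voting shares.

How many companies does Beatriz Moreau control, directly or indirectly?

Beatriz's largest direct stake is 31% in Everline, which does not meet the threshold.
Beatriz controls 0 companies.

0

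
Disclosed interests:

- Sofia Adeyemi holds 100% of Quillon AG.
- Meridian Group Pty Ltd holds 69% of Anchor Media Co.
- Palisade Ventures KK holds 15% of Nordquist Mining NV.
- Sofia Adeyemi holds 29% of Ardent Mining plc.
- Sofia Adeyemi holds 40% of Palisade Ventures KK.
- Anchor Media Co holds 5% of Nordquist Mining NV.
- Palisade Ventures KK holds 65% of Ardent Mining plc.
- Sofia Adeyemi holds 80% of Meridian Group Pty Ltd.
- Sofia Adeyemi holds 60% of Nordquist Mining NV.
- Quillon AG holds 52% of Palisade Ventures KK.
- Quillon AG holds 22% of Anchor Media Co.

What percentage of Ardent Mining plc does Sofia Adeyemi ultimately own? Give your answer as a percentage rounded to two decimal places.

Sofia reaches Ardent along 3 paths.
Via Palisade: 40% × 65% = 26%.
Via Quillon → Palisade: 100% × 52% × 65% = 33.8%.
Direct stake: 29% = 29%.
Total: 26% + 33.8% + 29% = 88.8%.
Rounded: 88.80%.

88.80%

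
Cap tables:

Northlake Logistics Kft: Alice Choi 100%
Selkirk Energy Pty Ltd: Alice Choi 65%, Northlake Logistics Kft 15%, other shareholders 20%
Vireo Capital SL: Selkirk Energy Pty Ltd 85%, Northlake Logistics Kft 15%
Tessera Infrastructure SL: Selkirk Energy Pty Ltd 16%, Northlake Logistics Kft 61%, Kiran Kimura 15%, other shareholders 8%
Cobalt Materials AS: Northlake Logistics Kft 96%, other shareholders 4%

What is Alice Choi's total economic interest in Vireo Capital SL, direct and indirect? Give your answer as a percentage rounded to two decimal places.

Alice reaches Vireo along 3 paths.
Via Selkirk: 65% × 85% = 55.25%.
Via Northlake → Selkirk: 100% × 15% × 85% = 12.75%.
Via Northlake: 100% × 15% = 15%.
Total: 55.25% + 12.75% + 15% = 83%.
Rounded: 83.00%.

83.00%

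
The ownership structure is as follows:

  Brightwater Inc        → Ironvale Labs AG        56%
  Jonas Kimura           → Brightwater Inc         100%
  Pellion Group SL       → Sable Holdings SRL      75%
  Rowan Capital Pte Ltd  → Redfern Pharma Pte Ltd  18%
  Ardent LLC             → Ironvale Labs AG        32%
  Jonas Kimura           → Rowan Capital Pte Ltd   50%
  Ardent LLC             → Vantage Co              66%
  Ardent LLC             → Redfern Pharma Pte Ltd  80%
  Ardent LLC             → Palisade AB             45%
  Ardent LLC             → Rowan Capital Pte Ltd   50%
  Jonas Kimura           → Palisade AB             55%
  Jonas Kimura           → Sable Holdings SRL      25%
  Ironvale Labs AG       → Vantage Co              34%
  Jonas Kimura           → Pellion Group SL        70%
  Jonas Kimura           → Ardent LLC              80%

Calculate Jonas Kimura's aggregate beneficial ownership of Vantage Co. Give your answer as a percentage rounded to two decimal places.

Jonas reaches Vantage along 3 paths.
Via Brightwater → Ironvale: 100% × 56% × 34% = 19.04%.
Via Ardent → Ironvale: 80% × 32% × 34% = 8.704%.
Via Ardent: 80% × 66% = 52.8%.
Total: 19.04% + 8.704% + 52.8% = 80.544%.
Rounded: 80.54%.

80.54%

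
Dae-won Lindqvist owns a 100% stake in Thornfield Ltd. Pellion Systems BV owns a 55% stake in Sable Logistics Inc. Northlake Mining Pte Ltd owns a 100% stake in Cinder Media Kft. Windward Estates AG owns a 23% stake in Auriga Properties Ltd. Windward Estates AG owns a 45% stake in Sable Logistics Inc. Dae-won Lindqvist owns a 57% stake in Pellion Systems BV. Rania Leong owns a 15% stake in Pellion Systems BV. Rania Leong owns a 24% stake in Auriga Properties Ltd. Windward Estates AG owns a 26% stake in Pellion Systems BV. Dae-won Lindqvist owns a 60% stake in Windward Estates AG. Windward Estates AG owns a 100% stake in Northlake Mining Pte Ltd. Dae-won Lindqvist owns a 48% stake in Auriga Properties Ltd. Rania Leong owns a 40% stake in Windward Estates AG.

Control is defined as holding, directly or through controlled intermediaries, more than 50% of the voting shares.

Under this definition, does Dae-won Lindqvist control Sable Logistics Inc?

Yes

Dae-won holds 60% of Windward, so Dae-won controls Windward.
Dae-won and Windward together hold 57% + 26% = 83% of Pellion, so Dae-won controls Pellion.
Pellion and Windward together hold 55% + 45% = 100% of Sable, so Dae-won controls Sable.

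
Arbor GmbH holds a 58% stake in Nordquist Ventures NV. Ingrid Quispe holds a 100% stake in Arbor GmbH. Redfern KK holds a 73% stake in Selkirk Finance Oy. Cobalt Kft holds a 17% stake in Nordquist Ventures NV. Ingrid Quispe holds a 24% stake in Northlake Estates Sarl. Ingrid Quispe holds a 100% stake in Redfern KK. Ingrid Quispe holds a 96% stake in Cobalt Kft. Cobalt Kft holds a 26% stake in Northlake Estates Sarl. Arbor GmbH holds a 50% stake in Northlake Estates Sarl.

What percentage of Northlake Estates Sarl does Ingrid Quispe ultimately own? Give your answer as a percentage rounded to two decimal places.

Ingrid reaches Northlake along 3 paths.
Via Cobalt: 96% × 26% = 24.96%.
Direct stake: 24% = 24%.
Via Arbor: 100% × 50% = 50%.
Total: 24.96% + 24% + 50% = 98.96%.

98.96%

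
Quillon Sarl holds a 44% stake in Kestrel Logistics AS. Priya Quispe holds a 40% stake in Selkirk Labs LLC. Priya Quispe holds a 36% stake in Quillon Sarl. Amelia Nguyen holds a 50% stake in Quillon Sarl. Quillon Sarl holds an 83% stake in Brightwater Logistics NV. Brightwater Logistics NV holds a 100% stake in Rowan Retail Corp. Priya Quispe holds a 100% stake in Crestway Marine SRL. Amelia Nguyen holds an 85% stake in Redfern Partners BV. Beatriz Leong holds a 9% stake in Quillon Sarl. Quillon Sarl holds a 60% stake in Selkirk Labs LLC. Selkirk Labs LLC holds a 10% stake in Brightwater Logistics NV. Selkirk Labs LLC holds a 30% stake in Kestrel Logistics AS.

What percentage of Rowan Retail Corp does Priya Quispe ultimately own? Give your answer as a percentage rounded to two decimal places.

Priya reaches Rowan along 3 paths.
Via Quillon → Brightwater: 36% × 83% × 100% = 29.88%.
Via Selkirk → Brightwater: 40% × 10% × 100% = 4%.
Via Quillon → Selkirk → Brightwater: 36% × 60% × 10% × 100% = 2.16%.
Total: 29.88% + 4% + 2.16% = 36.04%.

36.04%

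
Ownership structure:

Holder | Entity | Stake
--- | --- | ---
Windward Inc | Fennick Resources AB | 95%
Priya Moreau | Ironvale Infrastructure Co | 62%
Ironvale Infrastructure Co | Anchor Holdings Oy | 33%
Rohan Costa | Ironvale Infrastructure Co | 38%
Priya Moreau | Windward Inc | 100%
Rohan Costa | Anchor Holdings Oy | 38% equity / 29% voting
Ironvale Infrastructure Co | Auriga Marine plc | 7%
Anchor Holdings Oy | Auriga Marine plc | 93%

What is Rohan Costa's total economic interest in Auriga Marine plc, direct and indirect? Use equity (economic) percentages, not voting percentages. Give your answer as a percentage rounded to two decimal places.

49.66%

Rohan reaches Auriga along 3 paths.
Via Ironvale: 38% × 7% = 2.66%.
Via Anchor: 38% × 93% = 35.34%.
Via Ironvale → Anchor: 38% × 33% × 93% = 11.6622%.
Total: 2.66% + 35.34% + 11.6622% = 49.6622%.
Rounded: 49.66%.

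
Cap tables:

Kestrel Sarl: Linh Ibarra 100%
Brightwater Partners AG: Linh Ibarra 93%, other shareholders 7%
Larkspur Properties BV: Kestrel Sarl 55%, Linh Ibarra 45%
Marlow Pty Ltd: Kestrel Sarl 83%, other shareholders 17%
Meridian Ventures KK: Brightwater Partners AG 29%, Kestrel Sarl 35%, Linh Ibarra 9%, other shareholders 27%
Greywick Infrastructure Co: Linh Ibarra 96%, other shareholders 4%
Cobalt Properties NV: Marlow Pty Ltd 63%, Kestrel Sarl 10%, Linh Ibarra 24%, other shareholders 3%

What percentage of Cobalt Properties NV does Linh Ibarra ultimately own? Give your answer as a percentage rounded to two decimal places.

86.29%

Linh reaches Cobalt along 3 paths.
Via Kestrel → Marlow: 100% × 83% × 63% = 52.29%.
Via Kestrel: 100% × 10% = 10%.
Direct stake: 24% = 24%.
Total: 52.29% + 10% + 24% = 86.29%.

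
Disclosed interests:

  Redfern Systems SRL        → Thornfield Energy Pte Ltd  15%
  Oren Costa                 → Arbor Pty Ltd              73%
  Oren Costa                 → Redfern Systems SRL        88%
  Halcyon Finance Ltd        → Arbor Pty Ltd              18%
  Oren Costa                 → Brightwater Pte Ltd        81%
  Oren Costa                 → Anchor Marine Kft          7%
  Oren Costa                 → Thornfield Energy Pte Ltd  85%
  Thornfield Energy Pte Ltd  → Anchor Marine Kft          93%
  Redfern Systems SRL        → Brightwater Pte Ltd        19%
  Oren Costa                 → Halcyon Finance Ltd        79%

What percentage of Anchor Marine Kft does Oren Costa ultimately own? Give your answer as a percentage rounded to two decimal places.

98.33%

Oren reaches Anchor along 3 paths.
Direct stake: 7% = 7%.
Via Redfern → Thornfield: 88% × 15% × 93% = 12.276%.
Via Thornfield: 85% × 93% = 79.05%.
Total: 7% + 12.276% + 79.05% = 98.326%.
Rounded: 98.33%.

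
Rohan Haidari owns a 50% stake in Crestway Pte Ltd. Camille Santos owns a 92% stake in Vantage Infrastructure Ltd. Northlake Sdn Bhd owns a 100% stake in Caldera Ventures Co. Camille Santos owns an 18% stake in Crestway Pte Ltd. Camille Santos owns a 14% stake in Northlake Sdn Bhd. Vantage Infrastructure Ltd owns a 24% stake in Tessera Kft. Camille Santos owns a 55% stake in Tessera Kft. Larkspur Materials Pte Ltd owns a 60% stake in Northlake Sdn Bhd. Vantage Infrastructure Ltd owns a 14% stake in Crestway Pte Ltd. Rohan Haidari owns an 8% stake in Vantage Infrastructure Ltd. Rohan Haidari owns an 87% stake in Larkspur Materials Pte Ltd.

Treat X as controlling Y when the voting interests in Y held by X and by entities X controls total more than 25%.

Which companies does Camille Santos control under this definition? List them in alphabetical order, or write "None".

Crestway Pte Ltd, Tessera Kft, Vantage Infrastructure Ltd

Camille holds 92% of Vantage, so Camille controls Vantage.
Camille and Vantage together hold 18% + 14% = 32% of Crestway, so Camille controls Crestway.
Camille and Vantage together hold 55% + 24% = 79% of Tessera, so Camille controls Tessera.
No other company's threshold is met.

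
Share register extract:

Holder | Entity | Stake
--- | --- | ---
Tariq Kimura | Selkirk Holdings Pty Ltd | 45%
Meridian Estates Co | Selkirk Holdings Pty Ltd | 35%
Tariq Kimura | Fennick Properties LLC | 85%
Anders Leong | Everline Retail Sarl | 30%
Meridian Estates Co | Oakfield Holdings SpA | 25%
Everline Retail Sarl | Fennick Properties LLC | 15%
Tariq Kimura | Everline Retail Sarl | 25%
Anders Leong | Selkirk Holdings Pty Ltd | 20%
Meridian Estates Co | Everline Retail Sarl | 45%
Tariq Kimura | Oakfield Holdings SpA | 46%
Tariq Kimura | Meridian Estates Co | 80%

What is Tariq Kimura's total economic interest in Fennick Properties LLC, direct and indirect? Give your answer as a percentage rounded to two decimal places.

94.15%

Tariq reaches Fennick along 3 paths.
Direct stake: 85% = 85%.
Via Meridian → Everline: 80% × 45% × 15% = 5.4%.
Via Everline: 25% × 15% = 3.75%.
Total: 85% + 5.4% + 3.75% = 94.15%.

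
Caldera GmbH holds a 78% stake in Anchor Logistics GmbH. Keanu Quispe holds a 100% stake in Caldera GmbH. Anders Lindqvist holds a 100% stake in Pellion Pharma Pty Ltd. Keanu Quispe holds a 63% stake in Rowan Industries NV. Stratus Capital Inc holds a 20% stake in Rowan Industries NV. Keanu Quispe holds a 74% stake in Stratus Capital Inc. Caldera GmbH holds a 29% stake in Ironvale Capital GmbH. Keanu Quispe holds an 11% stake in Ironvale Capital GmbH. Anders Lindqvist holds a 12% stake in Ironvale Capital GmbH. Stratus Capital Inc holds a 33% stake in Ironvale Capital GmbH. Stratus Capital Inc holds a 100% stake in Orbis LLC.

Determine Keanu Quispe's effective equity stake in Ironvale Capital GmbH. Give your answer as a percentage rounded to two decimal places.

Keanu reaches Ironvale along 3 paths.
Via Caldera: 100% × 29% = 29%.
Via Stratus: 74% × 33% = 24.42%.
Direct stake: 11% = 11%.
Total: 29% + 24.42% + 11% = 64.42%.

64.42%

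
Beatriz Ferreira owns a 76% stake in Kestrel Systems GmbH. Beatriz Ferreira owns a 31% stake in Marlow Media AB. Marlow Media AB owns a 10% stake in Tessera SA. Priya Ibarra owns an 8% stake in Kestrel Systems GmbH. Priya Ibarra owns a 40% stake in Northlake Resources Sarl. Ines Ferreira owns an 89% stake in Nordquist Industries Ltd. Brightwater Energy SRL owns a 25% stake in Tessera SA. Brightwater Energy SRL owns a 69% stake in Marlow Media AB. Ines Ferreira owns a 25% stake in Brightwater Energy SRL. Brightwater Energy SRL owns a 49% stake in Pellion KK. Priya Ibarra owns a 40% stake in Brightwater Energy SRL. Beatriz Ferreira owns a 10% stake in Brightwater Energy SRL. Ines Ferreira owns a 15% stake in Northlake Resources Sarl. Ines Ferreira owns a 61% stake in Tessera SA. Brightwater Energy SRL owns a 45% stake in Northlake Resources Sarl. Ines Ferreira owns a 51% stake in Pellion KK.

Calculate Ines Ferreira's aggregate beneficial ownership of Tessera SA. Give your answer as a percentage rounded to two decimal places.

68.98%

Ines reaches Tessera along 3 paths.
Via Brightwater: 25% × 25% = 6.25%.
Via Brightwater → Marlow: 25% × 69% × 10% = 1.725%.
Direct stake: 61% = 61%.
Total: 6.25% + 1.725% + 61% = 68.975%.
Rounded: 68.98%.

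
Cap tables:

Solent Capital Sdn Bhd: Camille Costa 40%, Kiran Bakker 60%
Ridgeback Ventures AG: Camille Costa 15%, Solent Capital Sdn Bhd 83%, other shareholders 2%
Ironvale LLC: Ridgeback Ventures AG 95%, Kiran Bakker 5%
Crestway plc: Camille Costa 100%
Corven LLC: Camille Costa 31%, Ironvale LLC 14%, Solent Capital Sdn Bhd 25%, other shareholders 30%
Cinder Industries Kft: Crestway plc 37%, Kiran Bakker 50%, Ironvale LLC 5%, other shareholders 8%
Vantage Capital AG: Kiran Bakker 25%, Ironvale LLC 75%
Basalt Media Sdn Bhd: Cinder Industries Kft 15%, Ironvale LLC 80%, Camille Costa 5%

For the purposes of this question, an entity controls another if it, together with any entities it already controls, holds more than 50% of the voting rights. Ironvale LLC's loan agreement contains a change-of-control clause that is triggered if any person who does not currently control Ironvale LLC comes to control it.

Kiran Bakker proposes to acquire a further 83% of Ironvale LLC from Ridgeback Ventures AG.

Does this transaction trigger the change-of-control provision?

The purchase adds only to Kiran's holdings (Ridgeback's stake shrinks), so Kiran is the only person who could newly come to control Ironvale.
Kiran holds 60% of Solent, so Kiran controls Solent.
Solent holds 83% of Ridgeback, so Kiran controls Ridgeback.
Ridgeback and Kiran together hold 95% + 5% = 100% of Ironvale, so Kiran controls Ironvale.
So Kiran already controls Ironvale before the transaction.
After the purchase, Kiran's direct stake in Ironvale rises to 5% + 83% = 88%, and Ridgeback's stake falls to 12%.
Kiran controlled Ironvale already, so this is not a new person acquiring control; every other person's position is unchanged or reduced.
No new person acquires control, so the clause is not triggered.

No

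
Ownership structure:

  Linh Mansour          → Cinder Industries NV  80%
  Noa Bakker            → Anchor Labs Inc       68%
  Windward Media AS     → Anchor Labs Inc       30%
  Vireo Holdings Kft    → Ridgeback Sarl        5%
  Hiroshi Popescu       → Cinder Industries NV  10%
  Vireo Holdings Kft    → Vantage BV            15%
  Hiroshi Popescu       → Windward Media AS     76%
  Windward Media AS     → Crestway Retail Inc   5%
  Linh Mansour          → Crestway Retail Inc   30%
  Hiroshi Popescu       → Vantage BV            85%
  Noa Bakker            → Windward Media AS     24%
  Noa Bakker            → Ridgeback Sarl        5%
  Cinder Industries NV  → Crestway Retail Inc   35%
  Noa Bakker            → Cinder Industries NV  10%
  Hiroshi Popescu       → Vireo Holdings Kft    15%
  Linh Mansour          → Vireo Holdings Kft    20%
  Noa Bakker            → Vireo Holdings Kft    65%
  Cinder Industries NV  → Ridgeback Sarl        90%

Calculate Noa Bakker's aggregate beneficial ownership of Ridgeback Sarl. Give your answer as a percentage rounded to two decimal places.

17.25%

Noa reaches Ridgeback along 3 paths.
Via Vireo: 65% × 5% = 3.25%.
Via Cinder: 10% × 90% = 9%.
Direct stake: 5% = 5%.
Total: 3.25% + 9% + 5% = 17.25%.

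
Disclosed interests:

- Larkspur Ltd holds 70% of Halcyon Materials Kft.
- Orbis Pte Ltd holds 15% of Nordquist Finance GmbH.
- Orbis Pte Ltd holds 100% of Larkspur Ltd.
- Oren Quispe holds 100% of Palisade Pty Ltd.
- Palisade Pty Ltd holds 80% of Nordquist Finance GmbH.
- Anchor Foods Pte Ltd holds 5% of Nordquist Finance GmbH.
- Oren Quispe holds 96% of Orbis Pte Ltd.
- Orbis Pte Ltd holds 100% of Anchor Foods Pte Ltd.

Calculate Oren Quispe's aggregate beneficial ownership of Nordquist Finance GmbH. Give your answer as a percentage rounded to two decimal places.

Oren reaches Nordquist along 3 paths.
Via Orbis: 96% × 15% = 14.4%.
Via Palisade: 100% × 80% = 80%.
Via Orbis → Anchor: 96% × 100% × 5% = 4.8%.
Total: 14.4% + 80% + 4.8% = 99.2%.
Rounded: 99.20%.

99.20%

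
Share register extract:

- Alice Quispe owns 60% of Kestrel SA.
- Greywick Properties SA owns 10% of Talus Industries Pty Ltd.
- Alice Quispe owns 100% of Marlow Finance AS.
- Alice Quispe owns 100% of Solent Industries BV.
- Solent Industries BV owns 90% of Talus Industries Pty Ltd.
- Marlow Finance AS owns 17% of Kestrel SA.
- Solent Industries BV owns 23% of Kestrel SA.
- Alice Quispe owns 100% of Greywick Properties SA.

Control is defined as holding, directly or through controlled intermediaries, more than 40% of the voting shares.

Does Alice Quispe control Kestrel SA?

Alice holds 100% of Marlow, so Alice controls Marlow.
Alice holds 100% of Solent, so Alice controls Solent.
Alice and Solent and Marlow together hold 60% + 23% + 17% = 100% of Kestrel, so Alice controls Kestrel.

Yes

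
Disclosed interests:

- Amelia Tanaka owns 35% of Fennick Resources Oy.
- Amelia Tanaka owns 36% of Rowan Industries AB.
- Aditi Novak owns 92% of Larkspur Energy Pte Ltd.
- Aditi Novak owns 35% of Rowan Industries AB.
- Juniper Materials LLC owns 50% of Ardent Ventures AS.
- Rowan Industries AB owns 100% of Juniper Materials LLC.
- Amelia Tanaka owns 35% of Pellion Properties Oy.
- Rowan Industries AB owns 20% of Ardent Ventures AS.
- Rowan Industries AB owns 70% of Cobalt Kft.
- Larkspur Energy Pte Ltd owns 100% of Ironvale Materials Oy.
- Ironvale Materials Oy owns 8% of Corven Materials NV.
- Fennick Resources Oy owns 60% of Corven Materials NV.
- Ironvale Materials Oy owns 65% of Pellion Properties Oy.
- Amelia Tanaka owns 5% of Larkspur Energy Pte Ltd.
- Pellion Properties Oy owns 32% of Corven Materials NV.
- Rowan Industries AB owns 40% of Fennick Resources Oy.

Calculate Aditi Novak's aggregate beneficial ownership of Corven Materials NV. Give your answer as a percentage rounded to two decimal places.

Aditi reaches Corven along 3 paths.
Via Larkspur → Ironvale: 92% × 100% × 8% = 7.36%.
Via Larkspur → Ironvale → Pellion: 92% × 100% × 65% × 32% = 19.136%.
Via Rowan → Fennick: 35% × 40% × 60% = 8.4%.
Total: 7.36% + 19.136% + 8.4% = 34.896%.
Rounded: 34.90%.

34.90%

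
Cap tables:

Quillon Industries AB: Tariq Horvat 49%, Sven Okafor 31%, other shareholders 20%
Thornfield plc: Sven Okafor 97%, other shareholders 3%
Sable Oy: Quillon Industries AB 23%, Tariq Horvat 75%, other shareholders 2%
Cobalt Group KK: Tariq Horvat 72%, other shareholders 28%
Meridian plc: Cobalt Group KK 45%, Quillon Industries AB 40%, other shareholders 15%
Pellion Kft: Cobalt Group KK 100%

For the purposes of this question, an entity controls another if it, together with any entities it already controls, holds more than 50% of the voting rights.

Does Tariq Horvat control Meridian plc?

Tariq holds 75% of Sable, so Tariq controls Sable.
Tariq holds 72% of Cobalt, so Tariq controls Cobalt.
Cobalt holds 100% of Pellion, so Tariq controls Pellion.
In Meridian, Tariq's side holds only 45%, not > 50%.
So Tariq does not control Meridian.

No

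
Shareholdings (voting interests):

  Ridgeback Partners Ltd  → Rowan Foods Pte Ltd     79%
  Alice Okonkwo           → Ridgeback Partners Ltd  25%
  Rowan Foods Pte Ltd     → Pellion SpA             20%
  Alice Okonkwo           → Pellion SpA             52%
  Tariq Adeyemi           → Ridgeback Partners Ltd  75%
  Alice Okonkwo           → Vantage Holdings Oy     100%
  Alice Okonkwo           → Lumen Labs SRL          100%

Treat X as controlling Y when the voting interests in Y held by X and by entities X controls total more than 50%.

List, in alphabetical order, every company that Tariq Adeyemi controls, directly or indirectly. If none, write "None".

Ridgeback Partners Ltd, Rowan Foods Pte Ltd

Tariq holds 75% of Ridgeback, so Tariq controls Ridgeback.
Ridgeback holds 79% of Rowan, so Tariq controls Rowan.
No other company's threshold is met.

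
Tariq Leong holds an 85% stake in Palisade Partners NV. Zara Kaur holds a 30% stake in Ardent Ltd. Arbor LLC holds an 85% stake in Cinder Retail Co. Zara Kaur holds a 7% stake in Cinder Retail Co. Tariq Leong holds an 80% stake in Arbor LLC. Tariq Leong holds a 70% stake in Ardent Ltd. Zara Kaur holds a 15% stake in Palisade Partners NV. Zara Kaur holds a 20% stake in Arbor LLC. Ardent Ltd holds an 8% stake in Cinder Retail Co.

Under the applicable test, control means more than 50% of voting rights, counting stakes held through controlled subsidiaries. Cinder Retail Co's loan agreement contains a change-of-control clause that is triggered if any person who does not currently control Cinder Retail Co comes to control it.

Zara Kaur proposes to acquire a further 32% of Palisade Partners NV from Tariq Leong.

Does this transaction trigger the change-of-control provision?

The purchase adds only to Zara's holdings (Tariq's stake shrinks), so Zara is the only person who could newly come to control Cinder.
Zara's largest direct stake is 30% in Ardent, which does not meet the threshold, so Zara controls no company.
In Cinder, Zara's side holds only 7%, not > 50%.
So before the transaction, Zara does not control Cinder.
After the purchase, Zara's direct stake in Palisade rises to 15% + 32% = 47%, and Tariq's stake falls to 53%.
Zara's side now holds 47% of Palisade, not > 50%, so Zara still does not control Palisade.
After the transaction, Zara's side holds 7% of Cinder, not > 50%, so Zara still does not control Cinder.
No new person acquires control, so the clause is not triggered.

No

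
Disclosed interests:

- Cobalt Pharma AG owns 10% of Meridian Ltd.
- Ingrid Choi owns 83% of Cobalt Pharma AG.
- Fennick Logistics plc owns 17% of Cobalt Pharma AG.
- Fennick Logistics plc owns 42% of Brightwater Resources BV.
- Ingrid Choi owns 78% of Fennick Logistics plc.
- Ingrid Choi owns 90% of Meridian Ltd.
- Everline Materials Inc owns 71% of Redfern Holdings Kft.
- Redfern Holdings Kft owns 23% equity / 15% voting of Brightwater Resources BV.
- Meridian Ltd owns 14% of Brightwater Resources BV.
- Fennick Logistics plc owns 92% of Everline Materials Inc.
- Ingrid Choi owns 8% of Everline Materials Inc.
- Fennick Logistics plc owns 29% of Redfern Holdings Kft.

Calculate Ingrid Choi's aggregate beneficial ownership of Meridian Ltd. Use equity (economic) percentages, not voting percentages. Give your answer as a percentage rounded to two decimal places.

99.63%

Ingrid reaches Meridian along 3 paths.
Direct stake: 90% = 90%.
Via Cobalt: 83% × 10% = 8.3%.
Via Fennick → Cobalt: 78% × 17% × 10% = 1.326%.
Total: 90% + 8.3% + 1.326% = 99.626%.
Rounded: 99.63%.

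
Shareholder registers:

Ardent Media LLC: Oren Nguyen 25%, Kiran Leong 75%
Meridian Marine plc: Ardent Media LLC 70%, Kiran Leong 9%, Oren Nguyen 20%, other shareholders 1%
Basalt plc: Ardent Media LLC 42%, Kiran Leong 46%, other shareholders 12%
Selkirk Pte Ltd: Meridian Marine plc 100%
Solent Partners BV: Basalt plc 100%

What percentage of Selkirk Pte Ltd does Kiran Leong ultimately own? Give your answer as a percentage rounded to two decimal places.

Kiran reaches Selkirk along 2 paths.
Via Ardent → Meridian: 75% × 70% × 100% = 52.5%.
Via Meridian: 9% × 100% = 9%.
Total: 52.5% + 9% = 61.5%.
Rounded: 61.50%.

61.50%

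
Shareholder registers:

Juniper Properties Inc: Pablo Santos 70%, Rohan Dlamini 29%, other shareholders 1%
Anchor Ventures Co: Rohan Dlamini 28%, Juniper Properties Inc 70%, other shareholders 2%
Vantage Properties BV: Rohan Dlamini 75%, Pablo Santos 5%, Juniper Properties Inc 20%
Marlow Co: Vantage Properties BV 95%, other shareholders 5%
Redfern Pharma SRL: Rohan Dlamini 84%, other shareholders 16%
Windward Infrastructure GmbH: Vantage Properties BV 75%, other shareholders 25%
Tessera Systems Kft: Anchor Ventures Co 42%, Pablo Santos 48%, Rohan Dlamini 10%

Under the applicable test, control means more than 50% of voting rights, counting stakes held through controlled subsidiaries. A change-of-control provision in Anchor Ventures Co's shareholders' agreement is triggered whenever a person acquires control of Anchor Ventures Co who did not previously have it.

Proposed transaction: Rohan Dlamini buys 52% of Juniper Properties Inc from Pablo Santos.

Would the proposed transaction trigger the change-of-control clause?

The purchase adds only to Rohan's holdings (Pablo's stake shrinks), so Rohan is the only person who could newly come to control Anchor.
Rohan holds 75% of Vantage, so Rohan controls Vantage.
Vantage holds 95% of Marlow, so Rohan controls Marlow.
Rohan holds 84% of Redfern, so Rohan controls Redfern.
Vantage holds 75% of Windward, so Rohan controls Windward.
In Anchor, Rohan's side holds only 28%, not > 50%.
So before the transaction, Rohan does not control Anchor.
After the purchase, Rohan's direct stake in Juniper rises to 29% + 52% = 81%, and Pablo's stake falls to 18%.
Rohan holds 81% of Juniper, so Rohan controls Juniper.
Rohan and Juniper together hold 28% + 70% = 98% of Anchor, so Rohan controls Anchor.
Rohan did not control Anchor before and does after, so the clause is triggered.

Yes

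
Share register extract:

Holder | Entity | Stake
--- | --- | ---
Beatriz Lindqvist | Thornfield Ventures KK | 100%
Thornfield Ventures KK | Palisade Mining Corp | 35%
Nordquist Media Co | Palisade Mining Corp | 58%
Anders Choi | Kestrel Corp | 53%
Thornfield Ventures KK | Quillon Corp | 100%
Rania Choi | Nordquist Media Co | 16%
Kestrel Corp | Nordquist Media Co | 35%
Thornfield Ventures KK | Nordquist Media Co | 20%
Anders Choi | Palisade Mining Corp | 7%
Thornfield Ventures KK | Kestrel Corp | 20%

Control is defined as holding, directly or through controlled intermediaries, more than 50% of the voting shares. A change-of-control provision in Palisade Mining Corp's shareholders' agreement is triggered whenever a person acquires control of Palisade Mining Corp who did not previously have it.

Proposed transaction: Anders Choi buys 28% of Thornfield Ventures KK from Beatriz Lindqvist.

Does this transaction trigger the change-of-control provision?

No

The purchase adds only to Anders's holdings (Beatriz's stake shrinks), so Anders is the only person who could newly come to control Palisade.
Anders holds 53% of Kestrel, so Anders controls Kestrel.
In Palisade, Anders's side holds only 7%, not > 50%.
So before the transaction, Anders does not control Palisade.
After the purchase, Anders holds 28% of Thornfield directly, and Beatriz's stake falls to 72%.
Anders's side now holds 28% of Thornfield, not > 50%, so Anders still does not control Thornfield.
After the transaction, Anders's side holds 7% of Palisade, not > 50%, so Anders still does not control Palisade.
No new person acquires control, so the clause is not triggered.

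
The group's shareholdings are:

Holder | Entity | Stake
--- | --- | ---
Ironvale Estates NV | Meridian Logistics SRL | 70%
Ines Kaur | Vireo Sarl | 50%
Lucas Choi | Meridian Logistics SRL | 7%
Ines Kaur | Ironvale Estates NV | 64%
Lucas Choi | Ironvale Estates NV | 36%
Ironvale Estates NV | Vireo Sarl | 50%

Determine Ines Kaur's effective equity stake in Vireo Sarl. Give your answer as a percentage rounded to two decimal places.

Ines reaches Vireo along 2 paths.
Via Ironvale: 64% × 50% = 32%.
Direct stake: 50% = 50%.
Total: 32% + 50% = 82%.
Rounded: 82.00%.

82.00%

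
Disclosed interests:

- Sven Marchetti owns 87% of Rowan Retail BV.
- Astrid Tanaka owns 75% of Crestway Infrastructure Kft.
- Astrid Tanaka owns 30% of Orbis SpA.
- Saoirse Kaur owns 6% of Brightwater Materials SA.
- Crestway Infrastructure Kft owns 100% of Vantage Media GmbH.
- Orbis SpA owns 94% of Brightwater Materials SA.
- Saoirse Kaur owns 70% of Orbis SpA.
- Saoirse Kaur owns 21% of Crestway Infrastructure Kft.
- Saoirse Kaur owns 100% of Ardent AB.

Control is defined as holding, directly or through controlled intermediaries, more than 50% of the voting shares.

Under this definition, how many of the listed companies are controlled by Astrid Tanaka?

Astrid holds 75% of Crestway, so Astrid controls Crestway.
Crestway holds 100% of Vantage, so Astrid controls Vantage.
No other company's threshold is met.
Astrid controls 2 companies.

2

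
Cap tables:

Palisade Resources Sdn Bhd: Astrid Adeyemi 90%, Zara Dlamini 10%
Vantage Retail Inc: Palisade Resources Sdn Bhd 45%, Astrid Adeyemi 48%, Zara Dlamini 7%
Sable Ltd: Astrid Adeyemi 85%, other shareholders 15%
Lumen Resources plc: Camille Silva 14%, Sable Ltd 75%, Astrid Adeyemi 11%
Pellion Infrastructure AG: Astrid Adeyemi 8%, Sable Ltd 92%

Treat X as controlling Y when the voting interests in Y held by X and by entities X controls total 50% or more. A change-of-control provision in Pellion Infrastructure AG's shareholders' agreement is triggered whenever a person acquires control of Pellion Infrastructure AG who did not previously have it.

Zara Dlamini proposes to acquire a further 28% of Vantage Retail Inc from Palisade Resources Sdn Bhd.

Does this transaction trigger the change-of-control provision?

The purchase adds only to Zara's holdings (Palisade's stake shrinks), so Zara is the only person who could newly come to control Pellion.
Zara's largest direct stake is 10% in Palisade, which does not meet the threshold, so Zara controls no company.
Neither Zara nor any entity Zara controls holds any voting interest in Pellion.
So before the transaction, Zara does not control Pellion.
After the purchase, Zara's direct stake in Vantage rises to 7% + 28% = 35%, and Palisade's stake falls to 17%.
Zara's side now holds 35% of Vantage, not ≥ 50%, so Zara still does not control Vantage.
After the transaction, neither Zara nor any entity Zara controls holds a voting interest in Pellion, so Zara still does not control it.
No new person acquires control, so the clause is not triggered.

No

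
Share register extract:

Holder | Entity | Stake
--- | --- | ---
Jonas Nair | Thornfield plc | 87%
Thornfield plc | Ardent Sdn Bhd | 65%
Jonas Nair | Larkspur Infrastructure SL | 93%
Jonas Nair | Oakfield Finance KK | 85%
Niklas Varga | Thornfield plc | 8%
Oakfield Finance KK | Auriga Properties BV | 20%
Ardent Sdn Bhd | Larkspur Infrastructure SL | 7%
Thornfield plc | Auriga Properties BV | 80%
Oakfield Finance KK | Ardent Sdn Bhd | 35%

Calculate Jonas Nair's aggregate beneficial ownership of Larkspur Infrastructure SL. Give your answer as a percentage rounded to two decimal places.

99.04%

Jonas reaches Larkspur along 3 paths.
Direct stake: 93% = 93%.
Via Oakfield → Ardent: 85% × 35% × 7% = 2.0825%.
Via Thornfield → Ardent: 87% × 65% × 7% = 3.9585%.
Total: 93% + 2.0825% + 3.9585% = 99.041%.
Rounded: 99.04%.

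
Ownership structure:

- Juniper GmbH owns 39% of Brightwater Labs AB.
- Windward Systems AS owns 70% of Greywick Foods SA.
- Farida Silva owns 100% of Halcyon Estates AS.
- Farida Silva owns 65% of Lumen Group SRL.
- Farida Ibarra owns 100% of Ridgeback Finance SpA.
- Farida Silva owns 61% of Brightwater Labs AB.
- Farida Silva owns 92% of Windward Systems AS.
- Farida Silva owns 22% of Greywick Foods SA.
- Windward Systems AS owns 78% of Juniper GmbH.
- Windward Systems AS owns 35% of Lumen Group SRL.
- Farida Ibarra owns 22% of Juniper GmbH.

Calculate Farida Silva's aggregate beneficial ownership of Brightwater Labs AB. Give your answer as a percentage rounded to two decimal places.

88.99%

Farida Silva reaches Brightwater along 2 paths.
Direct stake: 61% = 61%.
Via Windward → Juniper: 92% × 78% × 39% = 27.9864%.
Total: 61% + 27.9864% = 88.9864%.
Rounded: 88.99%.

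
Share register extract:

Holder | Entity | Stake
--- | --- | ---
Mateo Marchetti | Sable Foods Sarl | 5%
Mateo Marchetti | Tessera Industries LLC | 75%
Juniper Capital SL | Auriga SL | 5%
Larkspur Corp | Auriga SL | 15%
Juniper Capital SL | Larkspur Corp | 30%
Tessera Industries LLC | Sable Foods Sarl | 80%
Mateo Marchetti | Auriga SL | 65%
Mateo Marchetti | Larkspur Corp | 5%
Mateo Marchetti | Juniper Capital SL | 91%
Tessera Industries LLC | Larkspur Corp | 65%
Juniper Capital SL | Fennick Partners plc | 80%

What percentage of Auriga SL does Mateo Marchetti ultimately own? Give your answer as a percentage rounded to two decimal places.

Mateo reaches Auriga along 5 paths.
Via Juniper: 91% × 5% = 4.55%.
Direct stake: 65% = 65%.
Via Tessera → Larkspur: 75% × 65% × 15% = 7.3125%.
Via Larkspur: 5% × 15% = 0.75%.
Via Juniper → Larkspur: 91% × 30% × 15% = 4.095%.
Total: 4.55% + 65% + 7.3125% + 0.75% + 4.095% = 81.7075%.
Rounded: 81.71%.

81.71%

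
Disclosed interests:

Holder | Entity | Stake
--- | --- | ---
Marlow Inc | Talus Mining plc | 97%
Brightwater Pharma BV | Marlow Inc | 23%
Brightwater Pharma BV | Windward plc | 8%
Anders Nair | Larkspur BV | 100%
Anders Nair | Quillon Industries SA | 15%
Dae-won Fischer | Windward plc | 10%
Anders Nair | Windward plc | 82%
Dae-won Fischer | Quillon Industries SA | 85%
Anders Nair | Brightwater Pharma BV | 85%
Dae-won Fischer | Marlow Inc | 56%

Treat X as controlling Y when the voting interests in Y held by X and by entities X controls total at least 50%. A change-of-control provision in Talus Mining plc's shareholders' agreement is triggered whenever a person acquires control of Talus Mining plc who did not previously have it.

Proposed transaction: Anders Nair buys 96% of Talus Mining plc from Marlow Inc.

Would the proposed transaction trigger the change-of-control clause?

The purchase adds only to Anders's holdings (Marlow's stake shrinks), so Anders is the only person who could newly come to control Talus.
Anders holds 85% of Brightwater, so Anders controls Brightwater.
Anders holds 100% of Larkspur, so Anders controls Larkspur.
Anders and Brightwater together hold 82% + 8% = 90% of Windward, so Anders controls Windward.
Neither Anders nor any entity Anders controls holds any voting interest in Talus.
So before the transaction, Anders does not control Talus.
After the purchase, Anders holds 96% of Talus directly, and Marlow's stake falls to 1%.
Anders holds 96% of Talus, so Anders controls Talus.
Anders did not control Talus before and does after, so the clause is triggered.

Yes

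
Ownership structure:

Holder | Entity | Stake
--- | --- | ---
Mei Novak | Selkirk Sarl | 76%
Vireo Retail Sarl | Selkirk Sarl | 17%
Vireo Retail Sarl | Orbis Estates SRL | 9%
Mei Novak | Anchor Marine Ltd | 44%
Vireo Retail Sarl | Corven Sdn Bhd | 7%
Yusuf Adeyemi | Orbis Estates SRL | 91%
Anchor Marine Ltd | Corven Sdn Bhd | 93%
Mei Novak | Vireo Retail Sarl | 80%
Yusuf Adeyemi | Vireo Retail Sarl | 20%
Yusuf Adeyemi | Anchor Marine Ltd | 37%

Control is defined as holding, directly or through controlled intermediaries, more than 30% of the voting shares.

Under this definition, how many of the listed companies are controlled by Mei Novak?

Mei holds 80% of Vireo, so Mei controls Vireo.
Mei holds 44% of Anchor, so Mei controls Anchor.
Vireo and Mei together hold 17% + 76% = 93% of Selkirk, so Mei controls Selkirk.
Vireo and Anchor together hold 7% + 93% = 100% of Corven, so Mei controls Corven.
No other company's threshold is met.
Mei controls 4 companies.

4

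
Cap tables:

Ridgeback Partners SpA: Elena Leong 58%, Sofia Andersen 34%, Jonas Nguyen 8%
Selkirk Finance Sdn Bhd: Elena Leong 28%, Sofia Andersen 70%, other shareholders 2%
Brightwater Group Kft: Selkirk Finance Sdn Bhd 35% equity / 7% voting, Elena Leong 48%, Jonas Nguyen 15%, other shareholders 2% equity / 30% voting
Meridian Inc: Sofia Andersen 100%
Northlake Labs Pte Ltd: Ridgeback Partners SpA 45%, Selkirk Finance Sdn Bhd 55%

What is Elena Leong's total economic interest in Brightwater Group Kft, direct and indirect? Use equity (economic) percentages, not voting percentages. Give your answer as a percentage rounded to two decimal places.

57.80%

Elena reaches Brightwater along 2 paths.
Via Selkirk: 28% × 35% = 9.8%.
Direct stake: 48% = 48%.
Total: 9.8% + 48% = 57.8%.
Rounded: 57.80%.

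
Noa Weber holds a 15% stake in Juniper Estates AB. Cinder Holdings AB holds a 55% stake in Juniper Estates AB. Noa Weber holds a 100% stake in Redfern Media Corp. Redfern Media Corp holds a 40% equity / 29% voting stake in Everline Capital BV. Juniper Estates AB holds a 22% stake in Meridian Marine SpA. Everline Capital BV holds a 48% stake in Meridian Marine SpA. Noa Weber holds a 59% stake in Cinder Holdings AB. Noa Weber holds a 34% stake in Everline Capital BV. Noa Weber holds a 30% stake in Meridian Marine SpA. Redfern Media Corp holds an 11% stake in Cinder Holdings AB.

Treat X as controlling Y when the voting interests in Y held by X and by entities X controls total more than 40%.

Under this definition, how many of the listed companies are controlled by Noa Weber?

Noa holds 100% of Redfern, so Noa controls Redfern.
Redfern and Noa together hold 11% + 59% = 70% of Cinder, so Noa controls Cinder.
Redfern and Noa together hold 29% + 34% = 63% of Everline, so Noa controls Everline.
Cinder and Noa together hold 55% + 15% = 70% of Juniper, so Noa controls Juniper.
Juniper and Everline and Noa together hold 22% + 48% + 30% = 100% of Meridian, so Noa controls Meridian.
Noa controls 5 companies.

5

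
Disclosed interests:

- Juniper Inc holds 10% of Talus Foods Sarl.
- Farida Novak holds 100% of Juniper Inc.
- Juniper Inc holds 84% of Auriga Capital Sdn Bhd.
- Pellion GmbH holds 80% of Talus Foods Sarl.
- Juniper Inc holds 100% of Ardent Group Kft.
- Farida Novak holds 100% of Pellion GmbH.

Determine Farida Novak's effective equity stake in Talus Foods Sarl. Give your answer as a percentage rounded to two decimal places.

90.00%

Farida reaches Talus along 2 paths.
Via Pellion: 100% × 80% = 80%.
Via Juniper: 100% × 10% = 10%.
Total: 80% + 10% = 90%.
Rounded: 90.00%.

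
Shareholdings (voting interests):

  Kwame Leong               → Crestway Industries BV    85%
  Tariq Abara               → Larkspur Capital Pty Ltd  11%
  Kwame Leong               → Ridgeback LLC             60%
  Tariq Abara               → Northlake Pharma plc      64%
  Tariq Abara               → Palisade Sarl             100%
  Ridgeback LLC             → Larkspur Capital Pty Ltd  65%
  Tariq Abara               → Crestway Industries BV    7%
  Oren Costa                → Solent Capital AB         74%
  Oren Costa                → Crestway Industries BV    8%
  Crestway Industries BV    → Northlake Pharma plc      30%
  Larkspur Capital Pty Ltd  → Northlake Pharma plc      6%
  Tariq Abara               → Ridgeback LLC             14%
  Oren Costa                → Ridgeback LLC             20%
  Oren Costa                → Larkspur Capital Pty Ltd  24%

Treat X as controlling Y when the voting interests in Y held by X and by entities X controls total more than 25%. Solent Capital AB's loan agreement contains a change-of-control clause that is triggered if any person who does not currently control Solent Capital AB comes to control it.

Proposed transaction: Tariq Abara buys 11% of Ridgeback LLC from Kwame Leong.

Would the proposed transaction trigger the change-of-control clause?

No

The purchase adds only to Tariq's holdings (Kwame's stake shrinks), so Tariq is the only person who could newly come to control Solent.
Tariq holds 100% of Palisade, so Tariq controls Palisade.
Tariq holds 64% of Northlake, so Tariq controls Northlake.
Neither Tariq nor any entity Tariq controls holds any voting interest in Solent.
So before the transaction, Tariq does not control Solent.
After the purchase, Tariq's direct stake in Ridgeback rises to 14% + 11% = 25%, and Kwame's stake falls to 49%.
Tariq's side now holds 25% of Ridgeback, not > 25%, so Tariq still does not control Ridgeback.
After the transaction, neither Tariq nor any entity Tariq controls holds a voting interest in Solent, so Tariq still does not control it.
No new person acquires control, so the clause is not triggered.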